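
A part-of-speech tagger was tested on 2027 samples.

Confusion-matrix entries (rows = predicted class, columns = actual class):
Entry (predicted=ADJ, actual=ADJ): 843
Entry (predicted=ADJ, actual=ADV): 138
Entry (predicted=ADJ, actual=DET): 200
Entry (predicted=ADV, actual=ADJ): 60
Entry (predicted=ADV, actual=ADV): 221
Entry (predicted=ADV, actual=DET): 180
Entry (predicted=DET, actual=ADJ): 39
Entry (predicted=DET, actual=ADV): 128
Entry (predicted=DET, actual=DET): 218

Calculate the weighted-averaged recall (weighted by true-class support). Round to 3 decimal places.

0.632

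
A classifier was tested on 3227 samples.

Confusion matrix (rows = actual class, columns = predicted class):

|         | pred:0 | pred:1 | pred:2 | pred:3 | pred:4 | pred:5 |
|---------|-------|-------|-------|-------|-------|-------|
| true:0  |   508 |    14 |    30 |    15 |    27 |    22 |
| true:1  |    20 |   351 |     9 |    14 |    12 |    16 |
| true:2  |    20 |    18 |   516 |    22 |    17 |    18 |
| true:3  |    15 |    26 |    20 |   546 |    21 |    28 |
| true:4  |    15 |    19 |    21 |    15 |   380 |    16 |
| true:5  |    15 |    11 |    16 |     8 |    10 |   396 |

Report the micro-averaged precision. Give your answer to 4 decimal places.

0.8358

Micro-averaging pools counts across classes: ΣTP=2697, ΣFP=530, ΣFN=530.
Micro-precision = TP/(TP+FP) on pooled counts = 0.8358 (equals overall accuracy in single-label multiclass).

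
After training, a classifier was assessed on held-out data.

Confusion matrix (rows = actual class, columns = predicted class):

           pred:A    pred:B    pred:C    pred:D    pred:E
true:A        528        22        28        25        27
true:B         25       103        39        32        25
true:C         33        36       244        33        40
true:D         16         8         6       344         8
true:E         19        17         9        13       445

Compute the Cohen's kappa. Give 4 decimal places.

0.7211

Observed agreement pₒ = trace/N = 1664/2125 = 0.78306
Expected agreement pₑ = Σ (rowᵢ·colᵢ)/N² = (630·621 + 224·186 + 386·326 + 382·447 + 503·545)/2125² = 0.22225
κ = (pₒ − pₑ)/(1 − pₑ) = (0.78306 − 0.22225)/(1 − 0.22225) = 0.7211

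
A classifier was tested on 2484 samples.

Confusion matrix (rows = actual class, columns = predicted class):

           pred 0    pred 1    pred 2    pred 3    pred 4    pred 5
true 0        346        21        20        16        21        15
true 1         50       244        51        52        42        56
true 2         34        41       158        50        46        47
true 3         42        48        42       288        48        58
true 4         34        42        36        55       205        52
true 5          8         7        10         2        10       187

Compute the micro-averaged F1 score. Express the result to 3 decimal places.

0.575

Micro-averaging pools counts across classes: ΣTP=1428, ΣFP=1056, ΣFN=1056.
Micro-F1 score = 2·TP/(2·TP+FP+FN) on pooled counts = 0.575 (equals overall accuracy in single-label multiclass).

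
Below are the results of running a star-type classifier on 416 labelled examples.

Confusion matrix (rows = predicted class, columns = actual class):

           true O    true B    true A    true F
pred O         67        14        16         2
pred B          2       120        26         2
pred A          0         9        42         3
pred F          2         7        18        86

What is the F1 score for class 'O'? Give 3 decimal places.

0.788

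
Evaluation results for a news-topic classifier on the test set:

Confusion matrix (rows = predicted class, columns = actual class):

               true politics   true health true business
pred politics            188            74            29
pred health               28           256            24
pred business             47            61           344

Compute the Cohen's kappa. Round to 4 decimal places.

Observed agreement pₒ = trace/N = 788/1051 = 0.74976
Expected agreement pₑ = Σ (rowᵢ·colᵢ)/N² = (263·291 + 391·308 + 397·452)/1051² = 0.34076
κ = (pₒ − pₑ)/(1 − pₑ) = (0.74976 − 0.34076)/(1 − 0.34076) = 0.6204

0.6204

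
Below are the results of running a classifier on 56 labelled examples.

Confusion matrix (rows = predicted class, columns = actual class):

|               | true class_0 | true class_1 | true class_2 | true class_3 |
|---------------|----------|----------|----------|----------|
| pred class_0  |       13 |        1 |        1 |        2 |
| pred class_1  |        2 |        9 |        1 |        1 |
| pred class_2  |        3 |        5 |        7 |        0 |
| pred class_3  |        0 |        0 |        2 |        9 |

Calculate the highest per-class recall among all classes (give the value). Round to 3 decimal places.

Per-class recall (TP/(TP+FN)):
  class_0: TP=13, FN=2+3+0=5 → 13/18 = 0.7222
  class_1: TP=9, FN=1+5+0=6 → 9/15 = 0.6000
  class_2: TP=7, FN=1+1+2=4 → 7/11 = 0.6364
  class_3: TP=9, FN=2+1+0=3 → 9/12 = 0.7500
Highest is class 'class_3' with recall = 0.750.

0.750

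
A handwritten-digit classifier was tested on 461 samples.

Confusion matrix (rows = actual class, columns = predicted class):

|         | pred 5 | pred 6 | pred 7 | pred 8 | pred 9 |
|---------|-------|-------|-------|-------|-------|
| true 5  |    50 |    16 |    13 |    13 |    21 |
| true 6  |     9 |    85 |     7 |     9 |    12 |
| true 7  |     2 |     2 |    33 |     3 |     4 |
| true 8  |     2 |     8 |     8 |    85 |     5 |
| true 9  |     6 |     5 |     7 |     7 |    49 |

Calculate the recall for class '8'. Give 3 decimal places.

0.787

recall = TP/(TP+FN).
8: TP=85, FN=2+8+8+5=23 → 85/108 = 0.7870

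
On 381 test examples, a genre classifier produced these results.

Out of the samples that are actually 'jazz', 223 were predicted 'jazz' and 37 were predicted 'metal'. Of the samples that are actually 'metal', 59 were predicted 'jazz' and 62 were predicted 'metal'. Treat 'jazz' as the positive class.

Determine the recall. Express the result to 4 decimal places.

0.8577

Recall = TP/(TP+FN) = 223/(223+37) = 223/260 = 0.8577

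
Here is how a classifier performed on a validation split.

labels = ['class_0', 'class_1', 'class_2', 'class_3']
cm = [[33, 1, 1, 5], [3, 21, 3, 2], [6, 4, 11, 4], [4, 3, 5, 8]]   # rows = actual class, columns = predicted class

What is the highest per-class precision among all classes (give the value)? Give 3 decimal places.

Per-class precision (TP/(TP+FP)):
  class_0: TP=33, FP=3+6+4=13 → 33/46 = 0.7174
  class_1: TP=21, FP=1+4+3=8 → 21/29 = 0.7241
  class_2: TP=11, FP=1+3+5=9 → 11/20 = 0.5500
  class_3: TP=8, FP=5+2+4=11 → 8/19 = 0.4211
Highest is class 'class_1' with precision = 0.724.

0.724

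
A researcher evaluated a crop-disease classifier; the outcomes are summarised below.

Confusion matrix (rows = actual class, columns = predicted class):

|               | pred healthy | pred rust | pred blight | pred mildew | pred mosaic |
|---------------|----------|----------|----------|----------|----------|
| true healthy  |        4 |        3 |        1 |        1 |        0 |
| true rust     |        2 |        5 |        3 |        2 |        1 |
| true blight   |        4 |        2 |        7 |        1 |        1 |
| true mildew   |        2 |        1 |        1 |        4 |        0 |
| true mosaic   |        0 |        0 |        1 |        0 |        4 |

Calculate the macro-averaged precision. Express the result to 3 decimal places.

Per-class precision (TP/(TP+FP)):
  healthy: TP=4, FP=2+4+2+0=8 → 4/12 = 0.3333
  rust: TP=5, FP=3+2+1+0=6 → 5/11 = 0.4545
  blight: TP=7, FP=1+3+1+1=6 → 7/13 = 0.5385
  mildew: TP=4, FP=1+2+1+0=4 → 4/8 = 0.5000
  mosaic: TP=4, FP=0+1+1+0=2 → 4/6 = 0.6667
Macro-precision = mean = (0.3333 + 0.4545 + 0.5385 + 0.5000 + 0.6667) / 5 = 0.499

0.499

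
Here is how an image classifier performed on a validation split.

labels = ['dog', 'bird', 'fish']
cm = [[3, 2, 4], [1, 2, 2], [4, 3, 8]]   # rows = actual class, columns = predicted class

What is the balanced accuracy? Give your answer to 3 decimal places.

0.422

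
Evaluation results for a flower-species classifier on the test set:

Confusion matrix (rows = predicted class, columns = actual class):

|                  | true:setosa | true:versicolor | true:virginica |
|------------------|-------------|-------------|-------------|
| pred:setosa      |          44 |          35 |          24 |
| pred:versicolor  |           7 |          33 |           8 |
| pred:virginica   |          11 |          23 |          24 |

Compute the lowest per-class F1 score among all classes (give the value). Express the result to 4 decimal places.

Per-class F1 score (2·TP/(2·TP+FP+FN)):
  setosa: TP=44, FP=35+24=59, FN=7+11=18 → 88/165 = 0.53333
  versicolor: TP=33, FP=7+8=15, FN=35+23=58 → 66/139 = 0.47482
  virginica: TP=24, FP=11+23=34, FN=24+8=32 → 48/114 = 0.42105
Lowest is class 'virginica' with F1 score = 0.4211.

0.4211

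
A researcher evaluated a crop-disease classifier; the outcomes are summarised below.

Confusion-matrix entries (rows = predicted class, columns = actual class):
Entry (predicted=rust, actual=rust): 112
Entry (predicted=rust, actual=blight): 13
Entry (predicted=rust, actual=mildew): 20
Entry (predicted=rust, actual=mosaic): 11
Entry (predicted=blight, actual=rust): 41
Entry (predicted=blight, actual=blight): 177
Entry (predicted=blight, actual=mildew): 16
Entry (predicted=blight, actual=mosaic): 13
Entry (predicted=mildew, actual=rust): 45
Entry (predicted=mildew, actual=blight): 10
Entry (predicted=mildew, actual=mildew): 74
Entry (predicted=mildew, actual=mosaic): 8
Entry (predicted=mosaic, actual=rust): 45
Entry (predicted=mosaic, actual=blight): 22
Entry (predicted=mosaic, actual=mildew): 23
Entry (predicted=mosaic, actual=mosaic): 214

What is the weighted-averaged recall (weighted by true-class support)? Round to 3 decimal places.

0.684

Per-class recall (TP/(TP+FN)):
  rust: TP=112, FN=41+45+45=131 → 112/243 = 0.4609
  blight: TP=177, FN=13+10+22=45 → 177/222 = 0.7973
  mildew: TP=74, FN=20+16+23=59 → 74/133 = 0.5564
  mosaic: TP=214, FN=11+13+8=32 → 214/246 = 0.8699
Weighted-recall = Σ (supportᵢ/N)·recallᵢ with N=844: (243/844)·0.4609 + (222/844)·0.7973 + (133/844)·0.5564 + (246/844)·0.8699 = 0.684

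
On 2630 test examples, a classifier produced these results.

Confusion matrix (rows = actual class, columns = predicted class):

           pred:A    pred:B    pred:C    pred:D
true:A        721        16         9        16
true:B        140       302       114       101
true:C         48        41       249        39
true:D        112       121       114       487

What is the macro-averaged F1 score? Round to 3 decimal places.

Per-class F1 score (2·TP/(2·TP+FP+FN)):
  A: TP=721, FP=140+48+112=300, FN=16+9+16=41 → 1442/1783 = 0.8087
  B: TP=302, FP=16+41+121=178, FN=140+114+101=355 → 604/1137 = 0.5312
  C: TP=249, FP=9+114+114=237, FN=48+41+39=128 → 498/863 = 0.5771
  D: TP=487, FP=16+101+39=156, FN=112+121+114=347 → 974/1477 = 0.6594
Macro-F1 score = mean = (0.8087 + 0.5312 + 0.5771 + 0.6594) / 4 = 0.644

0.644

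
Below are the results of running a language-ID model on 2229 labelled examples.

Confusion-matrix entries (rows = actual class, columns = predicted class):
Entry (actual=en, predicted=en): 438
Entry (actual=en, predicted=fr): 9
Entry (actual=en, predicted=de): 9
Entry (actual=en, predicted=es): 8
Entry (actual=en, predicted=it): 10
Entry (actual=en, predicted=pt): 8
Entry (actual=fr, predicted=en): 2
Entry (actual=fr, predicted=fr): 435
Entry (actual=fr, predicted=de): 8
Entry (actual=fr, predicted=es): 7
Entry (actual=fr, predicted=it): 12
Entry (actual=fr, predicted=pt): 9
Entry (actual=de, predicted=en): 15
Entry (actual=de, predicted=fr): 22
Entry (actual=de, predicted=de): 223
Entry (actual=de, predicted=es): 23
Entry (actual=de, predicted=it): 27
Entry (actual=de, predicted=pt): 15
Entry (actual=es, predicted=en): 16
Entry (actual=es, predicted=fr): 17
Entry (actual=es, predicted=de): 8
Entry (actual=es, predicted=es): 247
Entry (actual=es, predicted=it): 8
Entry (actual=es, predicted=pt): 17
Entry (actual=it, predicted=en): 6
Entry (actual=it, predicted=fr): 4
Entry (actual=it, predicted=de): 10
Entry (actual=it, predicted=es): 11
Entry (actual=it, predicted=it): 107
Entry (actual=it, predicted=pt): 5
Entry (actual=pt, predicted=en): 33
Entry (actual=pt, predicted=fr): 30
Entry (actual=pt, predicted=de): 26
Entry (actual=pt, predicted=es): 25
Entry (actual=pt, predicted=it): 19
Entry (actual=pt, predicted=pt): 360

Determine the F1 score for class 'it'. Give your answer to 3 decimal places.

0.656

One-vs-rest for 'it': TP = diagonal; FP = other classes predicted 'it'; FN = 'it' predicted as other.
F1 score = 2·TP/(2·TP+FP+FN).
it: TP=107, FP=10+12+27+8+19=76, FN=6+4+10+11+5=36 → 214/326 = 0.6564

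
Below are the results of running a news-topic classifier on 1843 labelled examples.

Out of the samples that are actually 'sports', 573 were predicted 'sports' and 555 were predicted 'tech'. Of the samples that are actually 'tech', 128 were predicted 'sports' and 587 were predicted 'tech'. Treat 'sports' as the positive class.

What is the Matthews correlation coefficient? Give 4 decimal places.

MCC = (TP·TN − FP·FN) / √((TP+FP)(TP+FN)(TN+FP)(TN+FN))
Numerator = 573·587 − 128·555 = 265311
Denominator = √(701·1128·715·1142) = √645653133840 = 803525.4407
MCC = 265311 / 803525.4407 = 0.3302

0.3302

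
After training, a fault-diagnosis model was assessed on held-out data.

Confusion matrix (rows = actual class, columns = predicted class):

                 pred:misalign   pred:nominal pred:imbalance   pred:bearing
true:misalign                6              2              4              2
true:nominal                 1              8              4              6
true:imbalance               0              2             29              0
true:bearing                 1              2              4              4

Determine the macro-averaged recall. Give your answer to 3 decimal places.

0.537

Per-class recall (TP/(TP+FN)):
  misalign: TP=6, FN=2+4+2=8 → 6/14 = 0.4286
  nominal: TP=8, FN=1+4+6=11 → 8/19 = 0.4211
  imbalance: TP=29, FN=0+2+0=2 → 29/31 = 0.9355
  bearing: TP=4, FN=1+2+4=7 → 4/11 = 0.3636
Macro-recall = mean = (0.4286 + 0.4211 + 0.9355 + 0.3636) / 4 = 0.537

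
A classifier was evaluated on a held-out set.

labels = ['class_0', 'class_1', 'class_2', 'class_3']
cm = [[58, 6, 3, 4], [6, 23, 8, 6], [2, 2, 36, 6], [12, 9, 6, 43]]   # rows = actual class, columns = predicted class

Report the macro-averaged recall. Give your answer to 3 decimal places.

Per-class recall (TP/(TP+FN)):
  class_0: TP=58, FN=6+3+4=13 → 58/71 = 0.8169
  class_1: TP=23, FN=6+8+6=20 → 23/43 = 0.5349
  class_2: TP=36, FN=2+2+6=10 → 36/46 = 0.7826
  class_3: TP=43, FN=12+9+6=27 → 43/70 = 0.6143
Macro-recall = mean = (0.8169 + 0.5349 + 0.7826 + 0.6143) / 4 = 0.687

0.687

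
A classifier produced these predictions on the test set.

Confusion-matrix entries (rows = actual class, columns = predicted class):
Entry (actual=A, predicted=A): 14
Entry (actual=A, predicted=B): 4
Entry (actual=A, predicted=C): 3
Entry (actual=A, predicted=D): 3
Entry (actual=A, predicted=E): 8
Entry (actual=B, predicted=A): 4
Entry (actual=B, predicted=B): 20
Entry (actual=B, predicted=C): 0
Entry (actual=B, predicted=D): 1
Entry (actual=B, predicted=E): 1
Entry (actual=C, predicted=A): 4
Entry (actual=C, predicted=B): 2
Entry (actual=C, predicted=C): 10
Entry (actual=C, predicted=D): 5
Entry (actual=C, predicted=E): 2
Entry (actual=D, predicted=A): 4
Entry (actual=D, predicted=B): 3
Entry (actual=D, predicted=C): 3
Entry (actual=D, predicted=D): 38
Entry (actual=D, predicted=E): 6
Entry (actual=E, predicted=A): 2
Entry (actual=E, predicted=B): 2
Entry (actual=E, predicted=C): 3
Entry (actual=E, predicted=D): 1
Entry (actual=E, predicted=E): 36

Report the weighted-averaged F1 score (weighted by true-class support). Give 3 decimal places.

0.654

Per-class F1 score (2·TP/(2·TP+FP+FN)):
  A: TP=14, FP=4+4+4+2=14, FN=4+3+3+8=18 → 28/60 = 0.4667
  B: TP=20, FP=4+2+3+2=11, FN=4+0+1+1=6 → 40/57 = 0.7018
  C: TP=10, FP=3+0+3+3=9, FN=4+2+5+2=13 → 20/42 = 0.4762
  D: TP=38, FP=3+1+5+1=10, FN=4+3+3+6=16 → 76/102 = 0.7451
  E: TP=36, FP=8+1+2+6=17, FN=2+2+3+1=8 → 72/97 = 0.7423
Weighted-F1 score = Σ (supportᵢ/N)·F1 scoreᵢ with N=179: (32/179)·0.4667 + (26/179)·0.7018 + (23/179)·0.4762 + (54/179)·0.7451 + (44/179)·0.7423 = 0.654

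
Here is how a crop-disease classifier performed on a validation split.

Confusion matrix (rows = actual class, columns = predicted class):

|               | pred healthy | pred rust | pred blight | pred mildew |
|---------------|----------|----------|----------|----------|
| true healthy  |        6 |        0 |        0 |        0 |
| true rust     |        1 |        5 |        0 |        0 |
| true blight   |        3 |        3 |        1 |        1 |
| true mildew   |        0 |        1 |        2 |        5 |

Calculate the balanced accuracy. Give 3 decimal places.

Balanced accuracy = mean of per-class recall.
  healthy: recall = 6/6 = 1.0000
  rust: recall = 5/6 = 0.8333
  blight: recall = 1/8 = 0.1250
  mildew: recall = 5/8 = 0.6250
Mean = (1.0000 + 0.8333 + 0.1250 + 0.6250) / 4 = 0.646

0.646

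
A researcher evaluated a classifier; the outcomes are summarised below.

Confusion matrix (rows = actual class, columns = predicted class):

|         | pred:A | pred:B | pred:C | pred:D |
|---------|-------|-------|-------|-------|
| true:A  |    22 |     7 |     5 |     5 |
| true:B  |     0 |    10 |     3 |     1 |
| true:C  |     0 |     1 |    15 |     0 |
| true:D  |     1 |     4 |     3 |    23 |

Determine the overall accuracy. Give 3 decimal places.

Accuracy = trace / total = (22+10+15+23=70) / 100 = 70/100 = 0.700

0.700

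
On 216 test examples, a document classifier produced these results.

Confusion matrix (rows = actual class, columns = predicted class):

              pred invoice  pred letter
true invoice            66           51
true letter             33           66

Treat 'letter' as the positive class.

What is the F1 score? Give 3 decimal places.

Precision = TP/(TP+FP) = 66/117 = 0.5641
Recall = TP/(TP+FN) = 66/99 = 0.6667
F1 = 2·TP/(2·TP+FP+FN) = 132/216 = 0.611

0.611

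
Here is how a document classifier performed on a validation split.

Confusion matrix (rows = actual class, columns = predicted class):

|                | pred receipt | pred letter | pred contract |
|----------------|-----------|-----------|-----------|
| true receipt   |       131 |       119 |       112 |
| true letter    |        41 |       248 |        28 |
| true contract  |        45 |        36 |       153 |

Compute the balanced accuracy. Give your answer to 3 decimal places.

0.599

Balanced accuracy = mean of per-class recall.
  receipt: recall = 131/362 = 0.3619
  letter: recall = 248/317 = 0.7823
  contract: recall = 153/234 = 0.6538
Mean = (0.3619 + 0.7823 + 0.6538) / 3 = 0.599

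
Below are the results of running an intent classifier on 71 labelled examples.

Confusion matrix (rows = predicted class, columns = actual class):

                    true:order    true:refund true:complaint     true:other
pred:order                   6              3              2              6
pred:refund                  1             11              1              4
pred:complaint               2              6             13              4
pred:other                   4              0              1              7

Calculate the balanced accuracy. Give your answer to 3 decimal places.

Balanced accuracy = mean of per-class recall.
  order: recall = 6/13 = 0.4615
  refund: recall = 11/20 = 0.5500
  complaint: recall = 13/17 = 0.7647
  other: recall = 7/21 = 0.3333
Mean = (0.4615 + 0.5500 + 0.7647 + 0.3333) / 4 = 0.527

0.527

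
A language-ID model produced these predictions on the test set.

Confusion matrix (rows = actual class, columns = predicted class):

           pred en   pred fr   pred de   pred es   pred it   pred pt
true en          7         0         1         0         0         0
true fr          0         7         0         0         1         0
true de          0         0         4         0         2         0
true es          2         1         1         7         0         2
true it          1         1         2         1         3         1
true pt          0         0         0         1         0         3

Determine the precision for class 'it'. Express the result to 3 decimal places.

One-vs-rest for 'it': TP = diagonal; FP = other classes predicted 'it'; FN = 'it' predicted as other.
precision = TP/(TP+FP).
it: TP=3, FP=0+1+2+0+0=3 → 3/6 = 0.5000

0.500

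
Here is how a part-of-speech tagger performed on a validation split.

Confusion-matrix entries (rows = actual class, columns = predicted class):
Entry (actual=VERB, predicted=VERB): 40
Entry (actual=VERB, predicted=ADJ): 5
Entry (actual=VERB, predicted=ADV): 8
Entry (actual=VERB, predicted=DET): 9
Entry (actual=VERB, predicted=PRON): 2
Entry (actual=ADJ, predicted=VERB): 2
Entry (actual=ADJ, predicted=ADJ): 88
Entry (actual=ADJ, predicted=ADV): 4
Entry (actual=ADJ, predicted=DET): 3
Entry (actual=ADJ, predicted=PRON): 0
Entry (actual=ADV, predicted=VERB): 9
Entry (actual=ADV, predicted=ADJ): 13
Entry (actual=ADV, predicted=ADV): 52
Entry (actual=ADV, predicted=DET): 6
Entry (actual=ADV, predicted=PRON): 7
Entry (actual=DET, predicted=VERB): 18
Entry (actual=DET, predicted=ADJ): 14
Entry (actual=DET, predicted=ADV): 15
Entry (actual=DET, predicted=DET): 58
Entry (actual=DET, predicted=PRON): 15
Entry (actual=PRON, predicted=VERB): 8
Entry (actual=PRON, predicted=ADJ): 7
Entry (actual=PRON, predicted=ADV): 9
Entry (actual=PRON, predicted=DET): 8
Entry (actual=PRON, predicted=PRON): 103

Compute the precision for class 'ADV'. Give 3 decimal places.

0.591

One-vs-rest for 'ADV': TP = diagonal; FP = other classes predicted 'ADV'; FN = 'ADV' predicted as other.
precision = TP/(TP+FP).
ADV: TP=52, FP=8+4+15+9=36 → 52/88 = 0.5909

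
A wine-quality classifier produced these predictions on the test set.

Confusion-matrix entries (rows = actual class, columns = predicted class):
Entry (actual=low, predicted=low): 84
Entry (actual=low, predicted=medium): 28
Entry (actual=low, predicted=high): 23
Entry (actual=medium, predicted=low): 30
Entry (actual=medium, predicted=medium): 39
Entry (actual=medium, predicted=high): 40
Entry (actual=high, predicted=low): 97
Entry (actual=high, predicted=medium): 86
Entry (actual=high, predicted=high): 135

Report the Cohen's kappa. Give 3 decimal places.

Observed agreement pₒ = trace/N = 258/562 = 0.4591
Expected agreement pₑ = Σ (rowᵢ·colᵢ)/N² = (135·211 + 109·153 + 318·198)/562² = 0.3423
κ = (pₒ − pₑ)/(1 − pₑ) = (0.4591 − 0.3423)/(1 − 0.3423) = 0.178

0.178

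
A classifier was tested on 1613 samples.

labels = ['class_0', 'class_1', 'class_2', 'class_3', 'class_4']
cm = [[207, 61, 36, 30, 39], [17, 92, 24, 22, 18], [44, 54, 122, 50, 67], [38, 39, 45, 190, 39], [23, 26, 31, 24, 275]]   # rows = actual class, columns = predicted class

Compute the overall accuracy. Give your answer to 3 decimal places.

0.549

Accuracy = trace / total = (207+92+122+190+275=886) / 1613 = 886/1613 = 0.549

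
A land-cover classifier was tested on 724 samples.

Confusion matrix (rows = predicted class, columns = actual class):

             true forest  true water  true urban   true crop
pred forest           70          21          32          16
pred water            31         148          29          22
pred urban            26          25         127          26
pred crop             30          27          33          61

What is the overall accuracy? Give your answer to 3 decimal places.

0.561

Accuracy = trace / total = (70+148+127+61=406) / 724 = 406/724 = 0.561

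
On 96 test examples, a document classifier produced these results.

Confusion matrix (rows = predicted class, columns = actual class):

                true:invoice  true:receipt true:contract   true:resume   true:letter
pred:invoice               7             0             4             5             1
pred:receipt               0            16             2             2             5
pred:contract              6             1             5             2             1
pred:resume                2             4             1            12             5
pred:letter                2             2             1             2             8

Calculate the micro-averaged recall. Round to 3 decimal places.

Micro-averaging pools counts across classes: ΣTP=48, ΣFP=48, ΣFN=48.
Micro-recall = TP/(TP+FN) on pooled counts = 0.500 (equals overall accuracy in single-label multiclass).

0.500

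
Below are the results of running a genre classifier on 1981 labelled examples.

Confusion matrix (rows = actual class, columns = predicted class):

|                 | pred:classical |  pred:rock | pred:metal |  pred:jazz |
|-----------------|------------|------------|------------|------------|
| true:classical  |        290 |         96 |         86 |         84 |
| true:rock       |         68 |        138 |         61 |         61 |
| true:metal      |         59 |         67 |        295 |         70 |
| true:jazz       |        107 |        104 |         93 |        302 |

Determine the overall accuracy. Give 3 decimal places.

0.517

Accuracy = trace / total = (290+138+295+302=1025) / 1981 = 1025/1981 = 0.517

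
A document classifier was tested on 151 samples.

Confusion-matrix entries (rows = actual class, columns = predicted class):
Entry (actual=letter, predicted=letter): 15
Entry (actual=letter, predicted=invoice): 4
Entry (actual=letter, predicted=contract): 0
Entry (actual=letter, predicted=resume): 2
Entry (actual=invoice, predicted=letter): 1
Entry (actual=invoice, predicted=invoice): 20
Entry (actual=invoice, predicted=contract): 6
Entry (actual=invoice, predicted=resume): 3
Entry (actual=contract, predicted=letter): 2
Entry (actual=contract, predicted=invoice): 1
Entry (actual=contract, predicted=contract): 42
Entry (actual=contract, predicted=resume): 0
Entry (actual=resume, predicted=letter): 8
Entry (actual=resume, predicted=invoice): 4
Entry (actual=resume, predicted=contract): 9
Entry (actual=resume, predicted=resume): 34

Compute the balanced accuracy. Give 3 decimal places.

0.733

Balanced accuracy = mean of per-class recall.
  letter: recall = 15/21 = 0.7143
  invoice: recall = 20/30 = 0.6667
  contract: recall = 42/45 = 0.9333
  resume: recall = 34/55 = 0.6182
Mean = (0.7143 + 0.6667 + 0.9333 + 0.6182) / 4 = 0.733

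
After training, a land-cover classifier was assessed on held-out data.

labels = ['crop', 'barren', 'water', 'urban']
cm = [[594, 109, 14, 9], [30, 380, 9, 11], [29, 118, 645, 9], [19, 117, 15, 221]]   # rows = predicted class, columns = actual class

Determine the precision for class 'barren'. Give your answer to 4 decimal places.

0.8837

One-vs-rest for 'barren': TP = diagonal; FP = other classes predicted 'barren'; FN = 'barren' predicted as other.
precision = TP/(TP+FP).
barren: TP=380, FP=30+9+11=50 → 380/430 = 0.88372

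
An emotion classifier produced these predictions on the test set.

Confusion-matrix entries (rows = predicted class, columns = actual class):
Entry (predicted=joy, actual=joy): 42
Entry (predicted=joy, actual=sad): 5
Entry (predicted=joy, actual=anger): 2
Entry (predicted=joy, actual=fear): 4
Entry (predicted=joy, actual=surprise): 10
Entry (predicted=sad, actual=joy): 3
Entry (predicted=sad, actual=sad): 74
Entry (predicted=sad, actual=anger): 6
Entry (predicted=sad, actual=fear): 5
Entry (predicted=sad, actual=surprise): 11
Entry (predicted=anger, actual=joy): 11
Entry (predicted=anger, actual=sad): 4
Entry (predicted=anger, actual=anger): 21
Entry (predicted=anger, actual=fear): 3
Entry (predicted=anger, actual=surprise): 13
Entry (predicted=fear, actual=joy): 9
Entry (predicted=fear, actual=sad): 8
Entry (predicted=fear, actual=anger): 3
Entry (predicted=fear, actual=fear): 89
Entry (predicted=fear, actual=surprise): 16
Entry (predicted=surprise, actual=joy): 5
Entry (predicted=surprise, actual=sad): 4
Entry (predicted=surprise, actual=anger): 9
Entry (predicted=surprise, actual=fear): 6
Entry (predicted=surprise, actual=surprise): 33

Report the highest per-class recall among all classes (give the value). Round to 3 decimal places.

0.832

Per-class recall (TP/(TP+FN)):
  joy: TP=42, FN=3+11+9+5=28 → 42/70 = 0.6000
  sad: TP=74, FN=5+4+8+4=21 → 74/95 = 0.7789
  anger: TP=21, FN=2+6+3+9=20 → 21/41 = 0.5122
  fear: TP=89, FN=4+5+3+6=18 → 89/107 = 0.8318
  surprise: TP=33, FN=10+11+13+16=50 → 33/83 = 0.3976
Highest is class 'fear' with recall = 0.832.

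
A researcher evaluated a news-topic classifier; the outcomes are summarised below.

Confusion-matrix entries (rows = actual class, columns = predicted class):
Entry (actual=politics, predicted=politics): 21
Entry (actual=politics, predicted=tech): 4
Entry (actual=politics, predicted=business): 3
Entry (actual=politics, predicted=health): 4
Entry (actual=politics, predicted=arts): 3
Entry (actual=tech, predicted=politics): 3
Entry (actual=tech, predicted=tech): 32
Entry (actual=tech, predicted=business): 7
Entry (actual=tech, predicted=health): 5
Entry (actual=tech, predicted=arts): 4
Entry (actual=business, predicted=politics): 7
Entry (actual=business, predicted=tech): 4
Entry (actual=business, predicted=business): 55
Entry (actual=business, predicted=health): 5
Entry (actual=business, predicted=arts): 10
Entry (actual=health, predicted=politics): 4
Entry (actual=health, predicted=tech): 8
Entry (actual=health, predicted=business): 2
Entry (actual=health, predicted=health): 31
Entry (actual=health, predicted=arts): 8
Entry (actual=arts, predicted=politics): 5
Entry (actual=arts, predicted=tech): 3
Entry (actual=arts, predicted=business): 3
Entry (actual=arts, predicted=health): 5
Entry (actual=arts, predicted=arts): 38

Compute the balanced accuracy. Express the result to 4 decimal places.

0.6390

Balanced accuracy = mean of per-class recall.
  politics: recall = 21/35 = 0.60000
  tech: recall = 32/51 = 0.62745
  business: recall = 55/81 = 0.67901
  health: recall = 31/53 = 0.58491
  arts: recall = 38/54 = 0.70370
Mean = (0.60000 + 0.62745 + 0.67901 + 0.58491 + 0.70370) / 5 = 0.6390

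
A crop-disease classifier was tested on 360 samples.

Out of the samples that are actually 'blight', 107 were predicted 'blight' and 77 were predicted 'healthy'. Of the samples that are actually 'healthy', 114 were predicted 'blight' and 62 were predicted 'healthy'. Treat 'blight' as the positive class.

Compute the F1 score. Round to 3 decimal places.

Precision = TP/(TP+FP) = 107/221 = 0.4842
Recall = TP/(TP+FN) = 107/184 = 0.5815
F1 = 2·TP/(2·TP+FP+FN) = 214/405 = 0.528

0.528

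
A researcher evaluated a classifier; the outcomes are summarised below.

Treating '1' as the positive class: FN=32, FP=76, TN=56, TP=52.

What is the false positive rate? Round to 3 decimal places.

FPR = FP/(FP+TN) = 76/(76+56) = 0.576

0.576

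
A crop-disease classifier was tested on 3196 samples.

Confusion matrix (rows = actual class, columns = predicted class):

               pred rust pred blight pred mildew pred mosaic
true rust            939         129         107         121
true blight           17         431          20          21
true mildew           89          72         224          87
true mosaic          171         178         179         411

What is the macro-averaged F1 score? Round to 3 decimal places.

Per-class F1 score (2·TP/(2·TP+FP+FN)):
  rust: TP=939, FP=17+89+171=277, FN=129+107+121=357 → 1878/2512 = 0.7476
  blight: TP=431, FP=129+72+178=379, FN=17+20+21=58 → 862/1299 = 0.6636
  mildew: TP=224, FP=107+20+179=306, FN=89+72+87=248 → 448/1002 = 0.4471
  mosaic: TP=411, FP=121+21+87=229, FN=171+178+179=528 → 822/1579 = 0.5206
Macro-F1 score = mean = (0.7476 + 0.6636 + 0.4471 + 0.5206) / 4 = 0.595

0.595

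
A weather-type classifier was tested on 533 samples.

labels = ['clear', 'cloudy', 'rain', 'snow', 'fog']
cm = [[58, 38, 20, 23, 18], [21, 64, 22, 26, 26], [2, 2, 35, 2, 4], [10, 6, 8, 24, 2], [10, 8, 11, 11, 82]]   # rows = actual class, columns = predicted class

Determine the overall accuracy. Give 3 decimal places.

Accuracy = trace / total = (58+64+35+24+82=263) / 533 = 263/533 = 0.493

0.493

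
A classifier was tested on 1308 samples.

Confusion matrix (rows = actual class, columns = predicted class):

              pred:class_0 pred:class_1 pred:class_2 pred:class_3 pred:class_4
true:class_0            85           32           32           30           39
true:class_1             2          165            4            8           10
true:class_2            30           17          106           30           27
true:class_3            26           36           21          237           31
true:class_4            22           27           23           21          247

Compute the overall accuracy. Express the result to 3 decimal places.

0.642

Accuracy = trace / total = (85+165+106+237+247=840) / 1308 = 840/1308 = 0.642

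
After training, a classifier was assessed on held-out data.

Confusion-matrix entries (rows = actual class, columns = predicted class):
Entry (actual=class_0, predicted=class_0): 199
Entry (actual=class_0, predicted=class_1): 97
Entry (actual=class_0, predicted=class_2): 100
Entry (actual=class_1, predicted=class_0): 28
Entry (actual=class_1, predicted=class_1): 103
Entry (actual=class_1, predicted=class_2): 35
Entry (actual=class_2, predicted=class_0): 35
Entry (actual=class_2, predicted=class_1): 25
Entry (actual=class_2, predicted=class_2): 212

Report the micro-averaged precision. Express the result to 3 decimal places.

0.616

Micro-averaging pools counts across classes: ΣTP=514, ΣFP=320, ΣFN=320.
Micro-precision = TP/(TP+FP) on pooled counts = 0.616 (equals overall accuracy in single-label multiclass).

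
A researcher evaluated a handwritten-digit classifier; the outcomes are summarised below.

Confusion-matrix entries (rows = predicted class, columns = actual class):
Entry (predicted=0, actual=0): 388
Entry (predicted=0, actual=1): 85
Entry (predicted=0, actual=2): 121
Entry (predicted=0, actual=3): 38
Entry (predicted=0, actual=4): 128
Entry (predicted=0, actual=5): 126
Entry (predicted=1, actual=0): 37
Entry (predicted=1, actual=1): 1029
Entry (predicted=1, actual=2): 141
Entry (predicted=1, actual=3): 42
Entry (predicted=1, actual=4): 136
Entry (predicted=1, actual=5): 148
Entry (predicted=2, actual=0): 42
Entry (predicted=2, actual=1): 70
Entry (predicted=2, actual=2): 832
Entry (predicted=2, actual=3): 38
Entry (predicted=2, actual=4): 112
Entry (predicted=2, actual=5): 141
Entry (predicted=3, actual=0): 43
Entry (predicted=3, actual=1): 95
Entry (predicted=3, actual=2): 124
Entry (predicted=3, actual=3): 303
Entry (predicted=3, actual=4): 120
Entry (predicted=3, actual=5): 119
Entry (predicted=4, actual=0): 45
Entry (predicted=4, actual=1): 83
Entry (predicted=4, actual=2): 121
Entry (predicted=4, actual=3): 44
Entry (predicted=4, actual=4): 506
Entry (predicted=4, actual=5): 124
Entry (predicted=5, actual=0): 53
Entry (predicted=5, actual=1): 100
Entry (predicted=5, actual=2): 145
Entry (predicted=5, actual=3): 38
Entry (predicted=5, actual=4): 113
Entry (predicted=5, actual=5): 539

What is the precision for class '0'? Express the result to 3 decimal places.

One-vs-rest for '0': TP = diagonal; FP = other classes predicted '0'; FN = '0' predicted as other.
precision = TP/(TP+FP).
0: TP=388, FP=85+121+38+128+126=498 → 388/886 = 0.4379

0.438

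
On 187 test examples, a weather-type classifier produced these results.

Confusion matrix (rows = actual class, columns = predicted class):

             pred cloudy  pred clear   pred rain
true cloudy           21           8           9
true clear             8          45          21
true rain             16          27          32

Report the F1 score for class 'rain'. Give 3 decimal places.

Take TP from the diagonal, FP from the rest of the 'rain' prediction marginal, FN from the rest of the 'rain' actual marginal.
F1 score = 2·TP/(2·TP+FP+FN).
rain: TP=32, FP=9+21=30, FN=16+27=43 → 64/137 = 0.4672

0.467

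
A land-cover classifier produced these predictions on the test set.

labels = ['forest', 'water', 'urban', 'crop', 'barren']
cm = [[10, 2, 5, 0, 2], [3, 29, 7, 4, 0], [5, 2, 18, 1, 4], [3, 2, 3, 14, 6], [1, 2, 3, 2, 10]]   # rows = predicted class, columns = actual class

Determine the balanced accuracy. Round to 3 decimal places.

0.572

Balanced accuracy = mean of per-class recall.
  forest: recall = 10/22 = 0.4545
  water: recall = 29/37 = 0.7838
  urban: recall = 18/36 = 0.5000
  crop: recall = 14/21 = 0.6667
  barren: recall = 10/22 = 0.4545
Mean = (0.4545 + 0.7838 + 0.5000 + 0.6667 + 0.4545) / 5 = 0.572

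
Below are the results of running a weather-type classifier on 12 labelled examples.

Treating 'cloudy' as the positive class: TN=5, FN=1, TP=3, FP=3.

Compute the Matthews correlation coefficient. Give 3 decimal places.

0.354

MCC = (TP·TN − FP·FN) / √((TP+FP)(TP+FN)(TN+FP)(TN+FN))
Numerator = 3·5 − 3·1 = 12
Denominator = √(6·4·8·6) = √1152 = 33.9411
MCC = 12 / 33.9411 = 0.354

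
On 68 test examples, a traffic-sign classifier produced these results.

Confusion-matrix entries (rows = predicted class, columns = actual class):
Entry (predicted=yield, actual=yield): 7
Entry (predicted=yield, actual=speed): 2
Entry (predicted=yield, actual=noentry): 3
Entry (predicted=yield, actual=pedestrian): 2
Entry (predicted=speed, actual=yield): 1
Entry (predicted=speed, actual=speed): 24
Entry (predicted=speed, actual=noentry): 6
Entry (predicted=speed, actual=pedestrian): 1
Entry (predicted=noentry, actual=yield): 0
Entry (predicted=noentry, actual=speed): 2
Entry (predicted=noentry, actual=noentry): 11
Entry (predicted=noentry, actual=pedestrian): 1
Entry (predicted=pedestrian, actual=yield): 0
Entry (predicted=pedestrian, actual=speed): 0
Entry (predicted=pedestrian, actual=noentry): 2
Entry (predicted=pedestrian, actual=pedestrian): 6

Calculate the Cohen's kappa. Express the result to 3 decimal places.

Observed agreement pₒ = trace/N = 48/68 = 0.7059
Expected agreement pₑ = Σ (rowᵢ·colᵢ)/N² = (8·14 + 28·32 + 22·14 + 10·8)/68² = 0.3019
κ = (pₒ − pₑ)/(1 − pₑ) = (0.7059 − 0.3019)/(1 − 0.3019) = 0.579

0.579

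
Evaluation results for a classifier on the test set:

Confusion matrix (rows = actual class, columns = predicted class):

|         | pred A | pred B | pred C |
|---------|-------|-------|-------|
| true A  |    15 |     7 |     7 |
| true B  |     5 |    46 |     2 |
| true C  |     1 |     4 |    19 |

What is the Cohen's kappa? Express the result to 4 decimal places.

0.6025

Observed agreement pₒ = trace/N = 80/106 = 0.75472
Expected agreement pₑ = Σ (rowᵢ·colᵢ)/N² = (29·21 + 53·57 + 24·28)/106² = 0.38288
κ = (pₒ − pₑ)/(1 − pₑ) = (0.75472 − 0.38288)/(1 − 0.38288) = 0.6025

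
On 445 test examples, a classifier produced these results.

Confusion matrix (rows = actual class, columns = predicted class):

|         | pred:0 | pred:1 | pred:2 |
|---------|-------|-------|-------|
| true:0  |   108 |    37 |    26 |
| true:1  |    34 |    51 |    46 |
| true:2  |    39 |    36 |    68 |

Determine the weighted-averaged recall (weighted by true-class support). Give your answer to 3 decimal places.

Per-class recall (TP/(TP+FN)):
  0: TP=108, FN=37+26=63 → 108/171 = 0.6316
  1: TP=51, FN=34+46=80 → 51/131 = 0.3893
  2: TP=68, FN=39+36=75 → 68/143 = 0.4755
Weighted-recall = Σ (supportᵢ/N)·recallᵢ with N=445: (171/445)·0.6316 + (131/445)·0.3893 + (143/445)·0.4755 = 0.510

0.510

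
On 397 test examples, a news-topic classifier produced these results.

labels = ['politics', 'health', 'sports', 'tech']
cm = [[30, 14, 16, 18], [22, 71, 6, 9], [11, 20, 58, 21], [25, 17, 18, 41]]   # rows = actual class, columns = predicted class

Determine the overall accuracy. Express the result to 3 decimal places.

Accuracy = trace / total = (30+71+58+41=200) / 397 = 200/397 = 0.504

0.504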